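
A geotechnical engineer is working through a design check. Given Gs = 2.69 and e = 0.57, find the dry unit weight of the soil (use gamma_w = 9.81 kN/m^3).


Using gamma_d = Gs * gamma_w / (1 + e)
gamma_d = 2.69 * 9.81 / (1 + 0.57)
gamma_d = 2.69 * 9.81 / 1.57
gamma_d = 16.808 kN/m^3


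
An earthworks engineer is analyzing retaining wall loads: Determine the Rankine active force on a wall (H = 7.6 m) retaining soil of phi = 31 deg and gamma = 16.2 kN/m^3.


Compute active earth pressure coefficient:
Ka = tan^2(45 - phi/2) = tan^2(29.5) = 0.320099
Compute active force:
Pa = 0.5 * Ka * gamma * H^2
Pa = 0.5 * 0.320099 * 16.2 * 7.6^2
Pa = 149.76 kN/m


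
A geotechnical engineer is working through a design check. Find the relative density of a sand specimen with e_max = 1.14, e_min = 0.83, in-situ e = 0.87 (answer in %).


Result: 87.1 %

Derivation:
Using Dr = (e_max - e) / (e_max - e_min) * 100
e_max - e = 1.14 - 0.87 = 0.27
e_max - e_min = 1.14 - 0.83 = 0.31
Dr = 0.27 / 0.31 * 100
Dr = 87.1 %


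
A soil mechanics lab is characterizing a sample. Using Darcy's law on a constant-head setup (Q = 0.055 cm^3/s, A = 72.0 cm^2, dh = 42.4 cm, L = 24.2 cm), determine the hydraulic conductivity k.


Compute hydraulic gradient:
i = dh / L = 42.4 / 24.2 = 1.75207
Then apply Darcy's law:
k = Q / (A * i)
k = 0.055 / (72.0 * 1.75207)
k = 0.055 / 126.149
k = 0.000436 cm/s


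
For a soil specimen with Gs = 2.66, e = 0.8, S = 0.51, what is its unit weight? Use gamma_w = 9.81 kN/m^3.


Using gamma = gamma_w * (Gs + S*e) / (1 + e)
Numerator: Gs + S*e = 2.66 + 0.51*0.8 = 3.068
Denominator: 1 + e = 1 + 0.8 = 1.8
gamma = 9.81 * 3.068 / 1.8
gamma = 16.721 kN/m^3


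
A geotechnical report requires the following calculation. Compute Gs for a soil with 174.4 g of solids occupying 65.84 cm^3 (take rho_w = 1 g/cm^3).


Result: 2.649

Derivation:
Using Gs = m_s / (V_s * rho_w)
Since rho_w = 1 g/cm^3:
Gs = 174.4 / 65.84
Gs = 2.649


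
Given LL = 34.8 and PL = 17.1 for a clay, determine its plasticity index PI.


Using PI = LL - PL
PI = 34.8 - 17.1
PI = 17.7


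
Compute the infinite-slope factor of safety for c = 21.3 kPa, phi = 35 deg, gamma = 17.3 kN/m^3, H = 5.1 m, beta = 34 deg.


Using Fs = c / (gamma*H*sin(beta)*cos(beta)) + tan(phi)/tan(beta)
Cohesion contribution = 21.3 / (17.3*5.1*sin(34)*cos(34))
Cohesion contribution = 0.520748
Friction contribution = tan(35)/tan(34) = 1.0381
Fs = 0.520748 + 1.0381
Fs = 1.559


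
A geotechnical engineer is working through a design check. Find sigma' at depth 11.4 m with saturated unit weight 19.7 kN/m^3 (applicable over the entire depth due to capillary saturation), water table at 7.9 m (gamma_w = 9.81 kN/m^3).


Total stress = gamma_sat * depth
sigma = 19.7 * 11.4 = 224.58 kPa
Pore water pressure u = gamma_w * (depth - d_wt)
u = 9.81 * (11.4 - 7.9) = 34.335 kPa
Effective stress = sigma - u
sigma' = 224.58 - 34.335 = 190.25 kPa


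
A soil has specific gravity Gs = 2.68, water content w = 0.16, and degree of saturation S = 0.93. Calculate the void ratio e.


Using the relation e = Gs * w / S
e = 2.68 * 0.16 / 0.93
e = 0.4611


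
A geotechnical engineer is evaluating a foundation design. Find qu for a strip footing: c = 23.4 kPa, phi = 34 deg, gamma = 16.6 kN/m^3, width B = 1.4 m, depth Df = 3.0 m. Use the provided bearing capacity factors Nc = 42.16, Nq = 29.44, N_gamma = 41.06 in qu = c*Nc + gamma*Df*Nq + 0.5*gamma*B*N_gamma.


Compute qu = c*Nc + gamma*Df*Nq + 0.5*gamma*B*N_gamma
Term 1: 23.4 * 42.16 = 986.544
Term 2: 16.6 * 3.0 * 29.44 = 1466.112
Term 3: 0.5 * 16.6 * 1.4 * 41.06 = 477.1172
qu = 986.544 + 1466.112 + 477.1172
qu = 2929.77 kPa


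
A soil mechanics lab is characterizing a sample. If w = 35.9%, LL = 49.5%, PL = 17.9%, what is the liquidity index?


First compute the plasticity index:
PI = LL - PL = 49.5 - 17.9 = 31.6
Then compute the liquidity index:
LI = (w - PL) / PI
LI = (35.9 - 17.9) / 31.6
LI = 0.57


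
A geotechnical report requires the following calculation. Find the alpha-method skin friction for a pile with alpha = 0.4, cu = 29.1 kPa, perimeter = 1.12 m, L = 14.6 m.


Result: 190.34 kN

Derivation:
Using Qs = alpha * cu * perimeter * L
Qs = 0.4 * 29.1 * 1.12 * 14.6
Qs = 190.34 kN


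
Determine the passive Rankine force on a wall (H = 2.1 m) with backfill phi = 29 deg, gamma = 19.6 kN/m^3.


Result: 124.56 kN/m

Derivation:
Compute passive earth pressure coefficient:
Kp = tan^2(45 + phi/2) = tan^2(59.5) = 2.88206
Compute passive force:
Pp = 0.5 * Kp * gamma * H^2
Pp = 0.5 * 2.88206 * 19.6 * 2.1^2
Pp = 124.56 kN/m


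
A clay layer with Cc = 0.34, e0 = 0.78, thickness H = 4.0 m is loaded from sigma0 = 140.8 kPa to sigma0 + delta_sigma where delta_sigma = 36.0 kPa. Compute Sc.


Using Sc = Cc * H / (1 + e0) * log10((sigma0 + delta_sigma) / sigma0)
Stress ratio = (140.8 + 36.0) / 140.8 = 1.25568
log10(1.25568) = 0.0988796
Cc * H / (1 + e0) = 0.34 * 4.0 / (1 + 0.78) = 0.764045
Sc = 0.764045 * 0.0988796
Sc = 0.0755 m


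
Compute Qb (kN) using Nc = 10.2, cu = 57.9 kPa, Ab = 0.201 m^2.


Result: 118.71 kN

Derivation:
Using Qb = Nc * cu * Ab
Qb = 10.2 * 57.9 * 0.201
Qb = 118.71 kN


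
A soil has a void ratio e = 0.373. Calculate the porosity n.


Using the relation n = e / (1 + e)
n = 0.373 / (1 + 0.373)
n = 0.373 / 1.373
n = 0.2717


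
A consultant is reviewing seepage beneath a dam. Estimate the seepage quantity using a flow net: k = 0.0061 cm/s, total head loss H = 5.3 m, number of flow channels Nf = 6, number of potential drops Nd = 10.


Convert k to m/s for unit consistency with H:
k = 0.0061 cm/s = 0.0061 / 100 m/s = 6.1e-05 m/s
Using q = k * H * Nf / Nd
Nf / Nd = 6 / 10 = 0.6
q = 6.1e-05 * 5.3 * 0.6
q = 0.000194 m^3/s per m


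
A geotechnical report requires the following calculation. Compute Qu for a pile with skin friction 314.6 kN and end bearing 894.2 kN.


Using Qu = Qf + Qb
Qu = 314.6 + 894.2
Qu = 1208.8 kN


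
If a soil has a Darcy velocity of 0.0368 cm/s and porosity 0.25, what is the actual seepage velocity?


Using v_s = v_d / n
v_s = 0.0368 / 0.25
v_s = 0.1472 cm/s


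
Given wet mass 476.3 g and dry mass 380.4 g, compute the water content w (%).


Result: 25.21 %

Derivation:
Using w = (m_wet - m_dry) / m_dry * 100
m_wet - m_dry = 476.3 - 380.4 = 95.9 g
w = 95.9 / 380.4 * 100
w = 25.21 %


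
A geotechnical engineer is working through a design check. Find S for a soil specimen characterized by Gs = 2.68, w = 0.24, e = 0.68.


Result: 0.9459

Derivation:
Using S = Gs * w / e
S = 2.68 * 0.24 / 0.68
S = 0.9459


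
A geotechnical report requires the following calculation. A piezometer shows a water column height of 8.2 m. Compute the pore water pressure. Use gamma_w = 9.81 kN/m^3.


Using u = gamma_w * h_w
u = 9.81 * 8.2
u = 80.44 kPa


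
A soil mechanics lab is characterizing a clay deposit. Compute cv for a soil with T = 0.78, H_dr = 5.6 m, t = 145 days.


Using cv = T * H_dr^2 / t
H_dr^2 = 5.6^2 = 31.36
cv = 0.78 * 31.36 / 145
cv = 0.1687 m^2/day


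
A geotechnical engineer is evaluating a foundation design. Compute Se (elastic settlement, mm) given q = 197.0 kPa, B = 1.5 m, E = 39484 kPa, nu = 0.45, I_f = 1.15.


Using Se = q * B * (1 - nu^2) * I_f / E
1 - nu^2 = 1 - 0.45^2 = 0.7975
Se = 197.0 * 1.5 * 0.7975 * 1.15 / 39484
Se = 0.006864 m
Convert to mm: Se = 0.006864 * 1000 = 6.864 mm


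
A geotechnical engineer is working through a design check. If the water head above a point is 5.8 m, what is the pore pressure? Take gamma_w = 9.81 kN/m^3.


Result: 56.9 kPa

Derivation:
Using u = gamma_w * h_w
u = 9.81 * 5.8
u = 56.9 kPa


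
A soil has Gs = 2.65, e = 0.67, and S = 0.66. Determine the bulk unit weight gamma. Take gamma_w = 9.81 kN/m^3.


Result: 18.164 kN/m^3

Derivation:
Using gamma = gamma_w * (Gs + S*e) / (1 + e)
Numerator: Gs + S*e = 2.65 + 0.66*0.67 = 3.0922
Denominator: 1 + e = 1 + 0.67 = 1.67
gamma = 9.81 * 3.0922 / 1.67
gamma = 18.164 kN/m^3


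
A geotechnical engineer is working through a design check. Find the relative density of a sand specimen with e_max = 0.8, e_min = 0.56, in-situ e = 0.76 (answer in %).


Using Dr = (e_max - e) / (e_max - e_min) * 100
e_max - e = 0.8 - 0.76 = 0.04
e_max - e_min = 0.8 - 0.56 = 0.24
Dr = 0.04 / 0.24 * 100
Dr = 16.67 %


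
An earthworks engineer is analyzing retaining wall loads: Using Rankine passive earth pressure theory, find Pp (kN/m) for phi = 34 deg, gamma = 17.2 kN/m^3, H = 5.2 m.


Compute passive earth pressure coefficient:
Kp = tan^2(45 + phi/2) = tan^2(62.0) = 3.537132
Compute passive force:
Pp = 0.5 * Kp * gamma * H^2
Pp = 0.5 * 3.537132 * 17.2 * 5.2^2
Pp = 822.54 kN/m


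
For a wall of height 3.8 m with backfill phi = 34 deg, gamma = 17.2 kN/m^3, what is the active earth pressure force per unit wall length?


Result: 35.11 kN/m

Derivation:
Compute active earth pressure coefficient:
Ka = tan^2(45 - phi/2) = tan^2(28.0) = 0.282715
Compute active force:
Pa = 0.5 * Ka * gamma * H^2
Pa = 0.5 * 0.282715 * 17.2 * 3.8^2
Pa = 35.11 kN/m


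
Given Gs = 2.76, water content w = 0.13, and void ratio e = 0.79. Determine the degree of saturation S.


Result: 0.4542

Derivation:
Using S = Gs * w / e
S = 2.76 * 0.13 / 0.79
S = 0.4542


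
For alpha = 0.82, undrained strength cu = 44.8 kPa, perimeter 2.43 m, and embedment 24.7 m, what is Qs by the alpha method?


Result: 2204.93 kN

Derivation:
Using Qs = alpha * cu * perimeter * L
Qs = 0.82 * 44.8 * 2.43 * 24.7
Qs = 2204.93 kN


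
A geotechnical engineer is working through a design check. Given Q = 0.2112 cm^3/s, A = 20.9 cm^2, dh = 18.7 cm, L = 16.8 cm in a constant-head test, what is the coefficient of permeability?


Compute hydraulic gradient:
i = dh / L = 18.7 / 16.8 = 1.1131
Then apply Darcy's law:
k = Q / (A * i)
k = 0.2112 / (20.9 * 1.1131)
k = 0.2112 / 23.2637
k = 0.009079 cm/s


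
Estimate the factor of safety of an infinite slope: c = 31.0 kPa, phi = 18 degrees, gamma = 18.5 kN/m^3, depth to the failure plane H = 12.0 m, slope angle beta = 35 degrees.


Using Fs = c / (gamma*H*sin(beta)*cos(beta)) + tan(phi)/tan(beta)
Cohesion contribution = 31.0 / (18.5*12.0*sin(35)*cos(35))
Cohesion contribution = 0.297203
Friction contribution = tan(18)/tan(35) = 0.464033
Fs = 0.297203 + 0.464033
Fs = 0.761


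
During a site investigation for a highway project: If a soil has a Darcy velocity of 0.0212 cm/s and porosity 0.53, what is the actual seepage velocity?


Using v_s = v_d / n
v_s = 0.0212 / 0.53
v_s = 0.04 cm/s


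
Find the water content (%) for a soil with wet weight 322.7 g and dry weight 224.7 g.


Result: 43.61 %

Derivation:
Using w = (m_wet - m_dry) / m_dry * 100
m_wet - m_dry = 322.7 - 224.7 = 98.0 g
w = 98.0 / 224.7 * 100
w = 43.61 %


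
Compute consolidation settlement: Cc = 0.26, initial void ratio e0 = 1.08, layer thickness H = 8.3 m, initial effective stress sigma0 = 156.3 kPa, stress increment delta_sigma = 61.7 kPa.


Result: 0.1499 m

Derivation:
Using Sc = Cc * H / (1 + e0) * log10((sigma0 + delta_sigma) / sigma0)
Stress ratio = (156.3 + 61.7) / 156.3 = 1.39475
log10(1.39475) = 0.144498
Cc * H / (1 + e0) = 0.26 * 8.3 / (1 + 1.08) = 1.0375
Sc = 1.0375 * 0.144498
Sc = 0.1499 m


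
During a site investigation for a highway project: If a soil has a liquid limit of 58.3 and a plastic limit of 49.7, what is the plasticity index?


Using PI = LL - PL
PI = 58.3 - 49.7
PI = 8.6


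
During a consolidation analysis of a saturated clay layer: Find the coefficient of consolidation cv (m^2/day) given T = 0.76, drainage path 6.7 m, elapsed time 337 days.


Result: 0.10124 m^2/day

Derivation:
Using cv = T * H_dr^2 / t
H_dr^2 = 6.7^2 = 44.89
cv = 0.76 * 44.89 / 337
cv = 0.10124 m^2/day


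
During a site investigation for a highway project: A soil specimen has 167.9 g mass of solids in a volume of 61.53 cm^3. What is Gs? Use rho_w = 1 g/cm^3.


Using Gs = m_s / (V_s * rho_w)
Since rho_w = 1 g/cm^3:
Gs = 167.9 / 61.53
Gs = 2.729


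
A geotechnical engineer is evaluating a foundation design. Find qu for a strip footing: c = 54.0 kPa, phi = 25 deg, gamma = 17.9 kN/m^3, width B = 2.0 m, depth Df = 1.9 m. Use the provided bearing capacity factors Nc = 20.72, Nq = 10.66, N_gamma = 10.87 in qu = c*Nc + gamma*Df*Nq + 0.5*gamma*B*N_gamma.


Compute qu = c*Nc + gamma*Df*Nq + 0.5*gamma*B*N_gamma
Term 1: 54.0 * 20.72 = 1118.88
Term 2: 17.9 * 1.9 * 10.66 = 362.5466
Term 3: 0.5 * 17.9 * 2.0 * 10.87 = 194.573
qu = 1118.88 + 362.5466 + 194.573
qu = 1676.0 kPa


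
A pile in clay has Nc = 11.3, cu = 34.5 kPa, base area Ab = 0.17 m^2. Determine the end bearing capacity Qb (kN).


Using Qb = Nc * cu * Ab
Qb = 11.3 * 34.5 * 0.17
Qb = 66.27 kN


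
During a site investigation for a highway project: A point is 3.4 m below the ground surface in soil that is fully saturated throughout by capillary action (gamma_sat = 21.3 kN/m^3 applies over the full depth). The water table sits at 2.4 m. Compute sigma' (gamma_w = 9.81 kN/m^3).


Total stress = gamma_sat * depth
sigma = 21.3 * 3.4 = 72.42 kPa
Pore water pressure u = gamma_w * (depth - d_wt)
u = 9.81 * (3.4 - 2.4) = 9.81 kPa
Effective stress = sigma - u
sigma' = 72.42 - 9.81 = 62.61 kPa


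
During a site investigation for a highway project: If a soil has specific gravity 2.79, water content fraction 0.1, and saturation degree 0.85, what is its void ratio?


Using the relation e = Gs * w / S
e = 2.79 * 0.1 / 0.85
e = 0.3282


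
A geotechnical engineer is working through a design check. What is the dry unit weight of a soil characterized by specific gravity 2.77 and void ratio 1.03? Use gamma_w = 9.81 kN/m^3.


Using gamma_d = Gs * gamma_w / (1 + e)
gamma_d = 2.77 * 9.81 / (1 + 1.03)
gamma_d = 2.77 * 9.81 / 2.03
gamma_d = 13.386 kN/m^3


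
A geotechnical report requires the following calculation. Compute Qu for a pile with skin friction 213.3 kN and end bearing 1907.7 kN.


Using Qu = Qf + Qb
Qu = 213.3 + 1907.7
Qu = 2121.0 kN


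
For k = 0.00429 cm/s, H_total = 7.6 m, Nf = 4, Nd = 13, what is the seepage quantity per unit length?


Result: 0.0001003 m^3/s per m

Derivation:
Convert k to m/s for unit consistency with H:
k = 0.00429 cm/s = 0.00429 / 100 m/s = 4.29e-05 m/s
Using q = k * H * Nf / Nd
Nf / Nd = 4 / 13 = 0.3077
q = 4.29e-05 * 7.6 * 0.3077
q = 0.0001003 m^3/s per m


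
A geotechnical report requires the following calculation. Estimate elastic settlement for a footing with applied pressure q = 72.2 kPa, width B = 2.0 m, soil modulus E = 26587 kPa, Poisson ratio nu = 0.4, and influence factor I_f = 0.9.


Using Se = q * B * (1 - nu^2) * I_f / E
1 - nu^2 = 1 - 0.4^2 = 0.84
Se = 72.2 * 2.0 * 0.84 * 0.9 / 26587
Se = 0.004106 m
Convert to mm: Se = 0.004106 * 1000 = 4.106 mm


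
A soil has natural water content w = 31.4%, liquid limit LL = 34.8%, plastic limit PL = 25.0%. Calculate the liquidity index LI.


Result: 0.653

Derivation:
First compute the plasticity index:
PI = LL - PL = 34.8 - 25.0 = 9.8
Then compute the liquidity index:
LI = (w - PL) / PI
LI = (31.4 - 25.0) / 9.8
LI = 0.653


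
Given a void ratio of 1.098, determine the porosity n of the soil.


Result: 0.5234

Derivation:
Using the relation n = e / (1 + e)
n = 1.098 / (1 + 1.098)
n = 1.098 / 2.098
n = 0.5234


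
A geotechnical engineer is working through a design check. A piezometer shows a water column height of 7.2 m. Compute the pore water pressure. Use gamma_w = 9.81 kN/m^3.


Result: 70.63 kPa

Derivation:
Using u = gamma_w * h_w
u = 9.81 * 7.2
u = 70.63 kPa


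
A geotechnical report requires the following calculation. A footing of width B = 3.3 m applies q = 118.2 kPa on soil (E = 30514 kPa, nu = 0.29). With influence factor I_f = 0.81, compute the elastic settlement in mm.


Result: 9.483 mm

Derivation:
Using Se = q * B * (1 - nu^2) * I_f / E
1 - nu^2 = 1 - 0.29^2 = 0.9159
Se = 118.2 * 3.3 * 0.9159 * 0.81 / 30514
Se = 0.009483 m
Convert to mm: Se = 0.009483 * 1000 = 9.483 mm


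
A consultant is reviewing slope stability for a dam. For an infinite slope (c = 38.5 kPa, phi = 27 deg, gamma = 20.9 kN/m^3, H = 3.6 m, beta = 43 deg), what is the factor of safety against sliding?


Using Fs = c / (gamma*H*sin(beta)*cos(beta)) + tan(phi)/tan(beta)
Cohesion contribution = 38.5 / (20.9*3.6*sin(43)*cos(43))
Cohesion contribution = 1.02589
Friction contribution = tan(27)/tan(43) = 0.546399
Fs = 1.02589 + 0.546399
Fs = 1.572


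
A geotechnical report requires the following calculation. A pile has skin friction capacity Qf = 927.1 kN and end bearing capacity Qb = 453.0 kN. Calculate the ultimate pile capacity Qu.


Using Qu = Qf + Qb
Qu = 927.1 + 453.0
Qu = 1380.1 kN


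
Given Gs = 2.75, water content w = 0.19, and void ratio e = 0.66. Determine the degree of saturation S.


Result: 0.7917

Derivation:
Using S = Gs * w / e
S = 2.75 * 0.19 / 0.66
S = 0.7917


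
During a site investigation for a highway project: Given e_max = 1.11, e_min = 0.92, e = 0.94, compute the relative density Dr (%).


Result: 89.47 %

Derivation:
Using Dr = (e_max - e) / (e_max - e_min) * 100
e_max - e = 1.11 - 0.94 = 0.17
e_max - e_min = 1.11 - 0.92 = 0.19
Dr = 0.17 / 0.19 * 100
Dr = 89.47 %


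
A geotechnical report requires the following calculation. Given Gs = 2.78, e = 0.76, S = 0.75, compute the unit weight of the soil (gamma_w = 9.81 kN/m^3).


Using gamma = gamma_w * (Gs + S*e) / (1 + e)
Numerator: Gs + S*e = 2.78 + 0.75*0.76 = 3.35
Denominator: 1 + e = 1 + 0.76 = 1.76
gamma = 9.81 * 3.35 / 1.76
gamma = 18.672 kN/m^3


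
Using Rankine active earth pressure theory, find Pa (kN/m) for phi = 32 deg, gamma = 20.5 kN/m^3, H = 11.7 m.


Compute active earth pressure coefficient:
Ka = tan^2(45 - phi/2) = tan^2(29.0) = 0.307259
Compute active force:
Pa = 0.5 * Ka * gamma * H^2
Pa = 0.5 * 0.307259 * 20.5 * 11.7^2
Pa = 431.12 kN/m


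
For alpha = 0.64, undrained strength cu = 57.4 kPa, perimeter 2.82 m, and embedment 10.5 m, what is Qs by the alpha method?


Using Qs = alpha * cu * perimeter * L
Qs = 0.64 * 57.4 * 2.82 * 10.5
Qs = 1087.75 kN


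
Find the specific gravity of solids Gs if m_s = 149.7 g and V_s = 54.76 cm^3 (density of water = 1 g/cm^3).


Using Gs = m_s / (V_s * rho_w)
Since rho_w = 1 g/cm^3:
Gs = 149.7 / 54.76
Gs = 2.734


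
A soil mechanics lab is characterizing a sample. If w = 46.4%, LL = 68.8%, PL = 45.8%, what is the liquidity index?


Result: 0.026

Derivation:
First compute the plasticity index:
PI = LL - PL = 68.8 - 45.8 = 23.0
Then compute the liquidity index:
LI = (w - PL) / PI
LI = (46.4 - 45.8) / 23.0
LI = 0.026


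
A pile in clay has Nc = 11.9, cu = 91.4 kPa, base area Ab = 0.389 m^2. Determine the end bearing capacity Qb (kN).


Using Qb = Nc * cu * Ab
Qb = 11.9 * 91.4 * 0.389
Qb = 423.1 kN


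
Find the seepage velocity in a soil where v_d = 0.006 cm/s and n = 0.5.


Result: 0.012 cm/s

Derivation:
Using v_s = v_d / n
v_s = 0.006 / 0.5
v_s = 0.012 cm/s


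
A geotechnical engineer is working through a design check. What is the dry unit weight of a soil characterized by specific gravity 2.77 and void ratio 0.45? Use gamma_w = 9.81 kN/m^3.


Using gamma_d = Gs * gamma_w / (1 + e)
gamma_d = 2.77 * 9.81 / (1 + 0.45)
gamma_d = 2.77 * 9.81 / 1.45
gamma_d = 18.74 kN/m^3


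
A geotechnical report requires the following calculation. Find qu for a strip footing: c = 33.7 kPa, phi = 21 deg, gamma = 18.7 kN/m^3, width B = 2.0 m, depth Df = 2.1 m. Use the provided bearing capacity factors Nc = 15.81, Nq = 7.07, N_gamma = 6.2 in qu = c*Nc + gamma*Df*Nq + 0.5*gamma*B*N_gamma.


Compute qu = c*Nc + gamma*Df*Nq + 0.5*gamma*B*N_gamma
Term 1: 33.7 * 15.81 = 532.797
Term 2: 18.7 * 2.1 * 7.07 = 277.6389
Term 3: 0.5 * 18.7 * 2.0 * 6.2 = 115.94
qu = 532.797 + 277.6389 + 115.94
qu = 926.38 kPa


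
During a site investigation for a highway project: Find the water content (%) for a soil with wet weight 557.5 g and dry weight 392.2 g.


Result: 42.15 %

Derivation:
Using w = (m_wet - m_dry) / m_dry * 100
m_wet - m_dry = 557.5 - 392.2 = 165.3 g
w = 165.3 / 392.2 * 100
w = 42.15 %


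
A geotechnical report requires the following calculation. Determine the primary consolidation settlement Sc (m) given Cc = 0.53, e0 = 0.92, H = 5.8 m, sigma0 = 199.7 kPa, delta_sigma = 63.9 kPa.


Result: 0.193 m

Derivation:
Using Sc = Cc * H / (1 + e0) * log10((sigma0 + delta_sigma) / sigma0)
Stress ratio = (199.7 + 63.9) / 199.7 = 1.31998
log10(1.31998) = 0.120567
Cc * H / (1 + e0) = 0.53 * 5.8 / (1 + 0.92) = 1.60104
Sc = 1.60104 * 0.120567
Sc = 0.193 m


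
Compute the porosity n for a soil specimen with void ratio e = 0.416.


Using the relation n = e / (1 + e)
n = 0.416 / (1 + 0.416)
n = 0.416 / 1.416
n = 0.2938


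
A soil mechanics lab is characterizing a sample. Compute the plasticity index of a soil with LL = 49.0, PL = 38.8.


Using PI = LL - PL
PI = 49.0 - 38.8
PI = 10.2


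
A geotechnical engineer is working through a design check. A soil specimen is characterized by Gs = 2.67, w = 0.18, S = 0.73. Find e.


Using the relation e = Gs * w / S
e = 2.67 * 0.18 / 0.73
e = 0.6584


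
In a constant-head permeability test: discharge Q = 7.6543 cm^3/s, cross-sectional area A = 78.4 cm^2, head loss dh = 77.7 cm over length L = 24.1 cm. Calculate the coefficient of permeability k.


Compute hydraulic gradient:
i = dh / L = 77.7 / 24.1 = 3.22407
Then apply Darcy's law:
k = Q / (A * i)
k = 7.6543 / (78.4 * 3.22407)
k = 7.6543 / 252.767
k = 0.030282 cm/s


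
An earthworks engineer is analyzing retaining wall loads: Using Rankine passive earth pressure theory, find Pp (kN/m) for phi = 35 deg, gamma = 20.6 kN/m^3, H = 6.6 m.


Result: 1655.66 kN/m

Derivation:
Compute passive earth pressure coefficient:
Kp = tan^2(45 + phi/2) = tan^2(62.5) = 3.690172
Compute passive force:
Pp = 0.5 * Kp * gamma * H^2
Pp = 0.5 * 3.690172 * 20.6 * 6.6^2
Pp = 1655.66 kN/m


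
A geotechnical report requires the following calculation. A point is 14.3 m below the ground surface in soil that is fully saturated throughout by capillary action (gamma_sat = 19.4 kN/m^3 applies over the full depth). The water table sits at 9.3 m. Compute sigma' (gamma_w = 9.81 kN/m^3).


Total stress = gamma_sat * depth
sigma = 19.4 * 14.3 = 277.42 kPa
Pore water pressure u = gamma_w * (depth - d_wt)
u = 9.81 * (14.3 - 9.3) = 49.05 kPa
Effective stress = sigma - u
sigma' = 277.42 - 49.05 = 228.37 kPa


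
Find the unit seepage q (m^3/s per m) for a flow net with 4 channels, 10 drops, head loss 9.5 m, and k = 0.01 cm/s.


Convert k to m/s for unit consistency with H:
k = 0.01 cm/s = 0.01 / 100 m/s = 0.0001 m/s
Using q = k * H * Nf / Nd
Nf / Nd = 4 / 10 = 0.4
q = 0.0001 * 9.5 * 0.4
q = 0.00038 m^3/s per m


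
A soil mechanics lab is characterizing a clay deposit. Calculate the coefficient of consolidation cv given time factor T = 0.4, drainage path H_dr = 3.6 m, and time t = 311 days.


Using cv = T * H_dr^2 / t
H_dr^2 = 3.6^2 = 12.96
cv = 0.4 * 12.96 / 311
cv = 0.01667 m^2/day


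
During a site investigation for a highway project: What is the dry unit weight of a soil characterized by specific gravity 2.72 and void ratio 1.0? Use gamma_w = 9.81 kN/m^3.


Using gamma_d = Gs * gamma_w / (1 + e)
gamma_d = 2.72 * 9.81 / (1 + 1.0)
gamma_d = 2.72 * 9.81 / 2.0
gamma_d = 13.342 kN/m^3


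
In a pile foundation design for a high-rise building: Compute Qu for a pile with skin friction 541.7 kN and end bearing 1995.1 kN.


Result: 2536.8 kN

Derivation:
Using Qu = Qf + Qb
Qu = 541.7 + 1995.1
Qu = 2536.8 kN


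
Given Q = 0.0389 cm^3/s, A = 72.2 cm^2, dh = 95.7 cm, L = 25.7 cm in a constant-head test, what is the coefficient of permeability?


Compute hydraulic gradient:
i = dh / L = 95.7 / 25.7 = 3.72374
Then apply Darcy's law:
k = Q / (A * i)
k = 0.0389 / (72.2 * 3.72374)
k = 0.0389 / 268.854
k = 0.000145 cm/s


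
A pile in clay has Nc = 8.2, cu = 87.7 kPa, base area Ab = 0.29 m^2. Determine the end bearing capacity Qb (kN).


Result: 208.55 kN

Derivation:
Using Qb = Nc * cu * Ab
Qb = 8.2 * 87.7 * 0.29
Qb = 208.55 kN


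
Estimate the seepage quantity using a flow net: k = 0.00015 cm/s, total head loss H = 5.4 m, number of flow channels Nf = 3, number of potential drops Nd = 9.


Result: 2.7e-06 m^3/s per m

Derivation:
Convert k to m/s for unit consistency with H:
k = 0.00015 cm/s = 0.00015 / 100 m/s = 1.5e-06 m/s
Using q = k * H * Nf / Nd
Nf / Nd = 3 / 9 = 0.3333
q = 1.5e-06 * 5.4 * 0.3333
q = 2.7e-06 m^3/s per m


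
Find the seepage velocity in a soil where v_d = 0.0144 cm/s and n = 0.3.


Using v_s = v_d / n
v_s = 0.0144 / 0.3
v_s = 0.048 cm/s


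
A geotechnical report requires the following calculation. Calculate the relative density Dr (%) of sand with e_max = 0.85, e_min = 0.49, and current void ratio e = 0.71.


Using Dr = (e_max - e) / (e_max - e_min) * 100
e_max - e = 0.85 - 0.71 = 0.14
e_max - e_min = 0.85 - 0.49 = 0.36
Dr = 0.14 / 0.36 * 100
Dr = 38.89 %


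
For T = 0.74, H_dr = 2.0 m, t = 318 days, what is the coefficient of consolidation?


Result: 0.00931 m^2/day

Derivation:
Using cv = T * H_dr^2 / t
H_dr^2 = 2.0^2 = 4.0
cv = 0.74 * 4.0 / 318
cv = 0.00931 m^2/day


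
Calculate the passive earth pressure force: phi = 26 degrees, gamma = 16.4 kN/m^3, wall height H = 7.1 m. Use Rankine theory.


Compute passive earth pressure coefficient:
Kp = tan^2(45 + phi/2) = tan^2(58.0) = 2.561071
Compute passive force:
Pp = 0.5 * Kp * gamma * H^2
Pp = 0.5 * 2.561071 * 16.4 * 7.1^2
Pp = 1058.65 kN/m


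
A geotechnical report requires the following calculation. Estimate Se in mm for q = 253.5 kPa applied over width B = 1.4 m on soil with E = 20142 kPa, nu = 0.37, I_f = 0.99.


Using Se = q * B * (1 - nu^2) * I_f / E
1 - nu^2 = 1 - 0.37^2 = 0.8631
Se = 253.5 * 1.4 * 0.8631 * 0.99 / 20142
Se = 0.015056 m
Convert to mm: Se = 0.015056 * 1000 = 15.056 mm


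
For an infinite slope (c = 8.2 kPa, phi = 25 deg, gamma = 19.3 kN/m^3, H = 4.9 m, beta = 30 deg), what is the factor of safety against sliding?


Using Fs = c / (gamma*H*sin(beta)*cos(beta)) + tan(phi)/tan(beta)
Cohesion contribution = 8.2 / (19.3*4.9*sin(30)*cos(30))
Cohesion contribution = 0.200244
Friction contribution = tan(25)/tan(30) = 0.807669
Fs = 0.200244 + 0.807669
Fs = 1.008


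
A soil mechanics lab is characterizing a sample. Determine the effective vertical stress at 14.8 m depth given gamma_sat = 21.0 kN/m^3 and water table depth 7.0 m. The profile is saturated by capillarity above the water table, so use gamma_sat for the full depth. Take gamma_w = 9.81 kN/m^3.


Total stress = gamma_sat * depth
sigma = 21.0 * 14.8 = 310.8 kPa
Pore water pressure u = gamma_w * (depth - d_wt)
u = 9.81 * (14.8 - 7.0) = 76.518 kPa
Effective stress = sigma - u
sigma' = 310.8 - 76.518 = 234.28 kPa


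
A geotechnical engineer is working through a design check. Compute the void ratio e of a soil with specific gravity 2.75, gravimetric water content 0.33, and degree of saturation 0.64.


Using the relation e = Gs * w / S
e = 2.75 * 0.33 / 0.64
e = 1.418


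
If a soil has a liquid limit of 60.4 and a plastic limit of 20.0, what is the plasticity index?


Using PI = LL - PL
PI = 60.4 - 20.0
PI = 40.4


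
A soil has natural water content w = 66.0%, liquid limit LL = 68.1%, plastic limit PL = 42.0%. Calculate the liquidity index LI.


First compute the plasticity index:
PI = LL - PL = 68.1 - 42.0 = 26.1
Then compute the liquidity index:
LI = (w - PL) / PI
LI = (66.0 - 42.0) / 26.1
LI = 0.92


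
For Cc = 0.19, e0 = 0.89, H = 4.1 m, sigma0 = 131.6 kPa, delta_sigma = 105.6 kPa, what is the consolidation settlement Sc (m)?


Using Sc = Cc * H / (1 + e0) * log10((sigma0 + delta_sigma) / sigma0)
Stress ratio = (131.6 + 105.6) / 131.6 = 1.80243
log10(1.80243) = 0.255859
Cc * H / (1 + e0) = 0.19 * 4.1 / (1 + 0.89) = 0.412169
Sc = 0.412169 * 0.255859
Sc = 0.1055 m


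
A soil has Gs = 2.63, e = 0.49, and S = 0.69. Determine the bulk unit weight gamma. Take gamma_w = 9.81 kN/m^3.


Using gamma = gamma_w * (Gs + S*e) / (1 + e)
Numerator: Gs + S*e = 2.63 + 0.69*0.49 = 2.9681
Denominator: 1 + e = 1 + 0.49 = 1.49
gamma = 9.81 * 2.9681 / 1.49
gamma = 19.542 kN/m^3


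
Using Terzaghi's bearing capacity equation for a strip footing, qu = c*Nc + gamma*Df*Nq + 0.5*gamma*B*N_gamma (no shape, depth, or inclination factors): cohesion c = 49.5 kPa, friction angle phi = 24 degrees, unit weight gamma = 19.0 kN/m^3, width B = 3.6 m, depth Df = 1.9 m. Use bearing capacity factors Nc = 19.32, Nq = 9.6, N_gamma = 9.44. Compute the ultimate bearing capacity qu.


Result: 1625.75 kPa

Derivation:
Compute qu = c*Nc + gamma*Df*Nq + 0.5*gamma*B*N_gamma
Term 1: 49.5 * 19.32 = 956.34
Term 2: 19.0 * 1.9 * 9.6 = 346.56
Term 3: 0.5 * 19.0 * 3.6 * 9.44 = 322.848
qu = 956.34 + 346.56 + 322.848
qu = 1625.75 kPa


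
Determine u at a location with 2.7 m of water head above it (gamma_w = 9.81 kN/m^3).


Using u = gamma_w * h_w
u = 9.81 * 2.7
u = 26.49 kPa


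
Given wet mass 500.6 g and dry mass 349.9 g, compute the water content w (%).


Using w = (m_wet - m_dry) / m_dry * 100
m_wet - m_dry = 500.6 - 349.9 = 150.7 g
w = 150.7 / 349.9 * 100
w = 43.07 %


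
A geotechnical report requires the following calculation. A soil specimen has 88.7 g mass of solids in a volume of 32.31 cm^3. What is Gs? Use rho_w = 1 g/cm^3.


Using Gs = m_s / (V_s * rho_w)
Since rho_w = 1 g/cm^3:
Gs = 88.7 / 32.31
Gs = 2.745


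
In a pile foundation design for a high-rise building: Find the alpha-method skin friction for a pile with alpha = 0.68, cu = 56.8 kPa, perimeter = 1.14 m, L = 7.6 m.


Using Qs = alpha * cu * perimeter * L
Qs = 0.68 * 56.8 * 1.14 * 7.6
Qs = 334.64 kN


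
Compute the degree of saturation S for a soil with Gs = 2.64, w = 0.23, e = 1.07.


Using S = Gs * w / e
S = 2.64 * 0.23 / 1.07
S = 0.5675


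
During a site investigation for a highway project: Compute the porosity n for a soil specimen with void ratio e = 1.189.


Using the relation n = e / (1 + e)
n = 1.189 / (1 + 1.189)
n = 1.189 / 2.189
n = 0.5432


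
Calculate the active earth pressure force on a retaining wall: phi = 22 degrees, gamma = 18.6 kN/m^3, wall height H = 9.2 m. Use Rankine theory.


Compute active earth pressure coefficient:
Ka = tan^2(45 - phi/2) = tan^2(34.0) = 0.454962
Compute active force:
Pa = 0.5 * Ka * gamma * H^2
Pa = 0.5 * 0.454962 * 18.6 * 9.2^2
Pa = 358.12 kN/m


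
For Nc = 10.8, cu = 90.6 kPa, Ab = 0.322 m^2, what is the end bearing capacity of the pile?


Result: 315.07 kN

Derivation:
Using Qb = Nc * cu * Ab
Qb = 10.8 * 90.6 * 0.322
Qb = 315.07 kN


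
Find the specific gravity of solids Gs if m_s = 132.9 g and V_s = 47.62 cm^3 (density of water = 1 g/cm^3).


Result: 2.791

Derivation:
Using Gs = m_s / (V_s * rho_w)
Since rho_w = 1 g/cm^3:
Gs = 132.9 / 47.62
Gs = 2.791


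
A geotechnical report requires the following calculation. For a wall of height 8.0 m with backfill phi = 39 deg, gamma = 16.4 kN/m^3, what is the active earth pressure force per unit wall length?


Result: 119.39 kN/m

Derivation:
Compute active earth pressure coefficient:
Ka = tan^2(45 - phi/2) = tan^2(25.5) = 0.227506
Compute active force:
Pa = 0.5 * Ka * gamma * H^2
Pa = 0.5 * 0.227506 * 16.4 * 8.0^2
Pa = 119.39 kN/m


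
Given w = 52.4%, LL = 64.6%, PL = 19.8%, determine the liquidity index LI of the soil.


Result: 0.728

Derivation:
First compute the plasticity index:
PI = LL - PL = 64.6 - 19.8 = 44.8
Then compute the liquidity index:
LI = (w - PL) / PI
LI = (52.4 - 19.8) / 44.8
LI = 0.728


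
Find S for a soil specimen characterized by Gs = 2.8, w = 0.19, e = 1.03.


Result: 0.5165

Derivation:
Using S = Gs * w / e
S = 2.8 * 0.19 / 1.03
S = 0.5165


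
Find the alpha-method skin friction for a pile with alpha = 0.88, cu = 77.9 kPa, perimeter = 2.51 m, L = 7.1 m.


Result: 1221.67 kN

Derivation:
Using Qs = alpha * cu * perimeter * L
Qs = 0.88 * 77.9 * 2.51 * 7.1
Qs = 1221.67 kN


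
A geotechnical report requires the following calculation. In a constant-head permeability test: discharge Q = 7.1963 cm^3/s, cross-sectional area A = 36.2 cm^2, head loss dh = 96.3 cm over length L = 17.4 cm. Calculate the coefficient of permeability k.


Compute hydraulic gradient:
i = dh / L = 96.3 / 17.4 = 5.53448
Then apply Darcy's law:
k = Q / (A * i)
k = 7.1963 / (36.2 * 5.53448)
k = 7.1963 / 200.348
k = 0.035919 cm/s


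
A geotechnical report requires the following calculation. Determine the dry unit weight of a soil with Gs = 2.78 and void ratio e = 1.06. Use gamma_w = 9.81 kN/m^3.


Using gamma_d = Gs * gamma_w / (1 + e)
gamma_d = 2.78 * 9.81 / (1 + 1.06)
gamma_d = 2.78 * 9.81 / 2.06
gamma_d = 13.239 kN/m^3


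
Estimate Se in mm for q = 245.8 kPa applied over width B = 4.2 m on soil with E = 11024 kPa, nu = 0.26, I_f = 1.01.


Result: 88.189 mm

Derivation:
Using Se = q * B * (1 - nu^2) * I_f / E
1 - nu^2 = 1 - 0.26^2 = 0.9324
Se = 245.8 * 4.2 * 0.9324 * 1.01 / 11024
Se = 0.088189 m
Convert to mm: Se = 0.088189 * 1000 = 88.189 mm


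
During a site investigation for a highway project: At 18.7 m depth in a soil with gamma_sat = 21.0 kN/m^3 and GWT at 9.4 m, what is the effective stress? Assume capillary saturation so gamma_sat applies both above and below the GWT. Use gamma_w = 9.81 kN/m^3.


Total stress = gamma_sat * depth
sigma = 21.0 * 18.7 = 392.7 kPa
Pore water pressure u = gamma_w * (depth - d_wt)
u = 9.81 * (18.7 - 9.4) = 91.233 kPa
Effective stress = sigma - u
sigma' = 392.7 - 91.233 = 301.47 kPa


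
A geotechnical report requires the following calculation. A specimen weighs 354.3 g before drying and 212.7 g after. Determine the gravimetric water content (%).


Using w = (m_wet - m_dry) / m_dry * 100
m_wet - m_dry = 354.3 - 212.7 = 141.6 g
w = 141.6 / 212.7 * 100
w = 66.57 %


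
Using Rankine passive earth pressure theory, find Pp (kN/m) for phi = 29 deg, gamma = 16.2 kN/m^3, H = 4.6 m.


Result: 493.97 kN/m

Derivation:
Compute passive earth pressure coefficient:
Kp = tan^2(45 + phi/2) = tan^2(59.5) = 2.88206
Compute passive force:
Pp = 0.5 * Kp * gamma * H^2
Pp = 0.5 * 2.88206 * 16.2 * 4.6^2
Pp = 493.97 kN/m


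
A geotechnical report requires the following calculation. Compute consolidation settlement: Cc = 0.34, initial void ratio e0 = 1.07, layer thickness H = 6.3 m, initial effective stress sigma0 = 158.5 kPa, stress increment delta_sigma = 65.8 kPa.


Result: 0.156 m

Derivation:
Using Sc = Cc * H / (1 + e0) * log10((sigma0 + delta_sigma) / sigma0)
Stress ratio = (158.5 + 65.8) / 158.5 = 1.41514
log10(1.41514) = 0.1508
Cc * H / (1 + e0) = 0.34 * 6.3 / (1 + 1.07) = 1.03478
Sc = 1.03478 * 0.1508
Sc = 0.156 m


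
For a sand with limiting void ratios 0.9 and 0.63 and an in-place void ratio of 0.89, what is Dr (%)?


Result: 3.7 %

Derivation:
Using Dr = (e_max - e) / (e_max - e_min) * 100
e_max - e = 0.9 - 0.89 = 0.01
e_max - e_min = 0.9 - 0.63 = 0.27
Dr = 0.01 / 0.27 * 100
Dr = 3.7 %


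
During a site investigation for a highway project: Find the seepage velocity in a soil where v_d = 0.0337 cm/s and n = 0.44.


Using v_s = v_d / n
v_s = 0.0337 / 0.44
v_s = 0.07659 cm/s


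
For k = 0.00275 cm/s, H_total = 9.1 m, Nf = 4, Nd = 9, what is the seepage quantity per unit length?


Result: 0.0001112 m^3/s per m

Derivation:
Convert k to m/s for unit consistency with H:
k = 0.00275 cm/s = 0.00275 / 100 m/s = 2.75e-05 m/s
Using q = k * H * Nf / Nd
Nf / Nd = 4 / 9 = 0.4444
q = 2.75e-05 * 9.1 * 0.4444
q = 0.0001112 m^3/s per m


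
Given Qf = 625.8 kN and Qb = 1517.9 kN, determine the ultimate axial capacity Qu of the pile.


Result: 2143.7 kN

Derivation:
Using Qu = Qf + Qb
Qu = 625.8 + 1517.9
Qu = 2143.7 kN


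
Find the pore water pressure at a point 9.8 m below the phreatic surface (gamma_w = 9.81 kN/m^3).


Using u = gamma_w * h_w
u = 9.81 * 9.8
u = 96.14 kPa


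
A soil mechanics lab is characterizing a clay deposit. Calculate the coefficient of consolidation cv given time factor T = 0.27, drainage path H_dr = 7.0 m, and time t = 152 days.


Using cv = T * H_dr^2 / t
H_dr^2 = 7.0^2 = 49.0
cv = 0.27 * 49.0 / 152
cv = 0.08704 m^2/day


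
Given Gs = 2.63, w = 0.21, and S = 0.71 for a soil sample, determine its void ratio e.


Using the relation e = Gs * w / S
e = 2.63 * 0.21 / 0.71
e = 0.7779


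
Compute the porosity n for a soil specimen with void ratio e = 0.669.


Result: 0.4008

Derivation:
Using the relation n = e / (1 + e)
n = 0.669 / (1 + 0.669)
n = 0.669 / 1.669
n = 0.4008


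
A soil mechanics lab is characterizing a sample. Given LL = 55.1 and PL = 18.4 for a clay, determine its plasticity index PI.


Using PI = LL - PL
PI = 55.1 - 18.4
PI = 36.7


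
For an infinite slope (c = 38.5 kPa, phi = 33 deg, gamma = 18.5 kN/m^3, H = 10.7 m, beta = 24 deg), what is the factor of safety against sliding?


Using Fs = c / (gamma*H*sin(beta)*cos(beta)) + tan(phi)/tan(beta)
Cohesion contribution = 38.5 / (18.5*10.7*sin(24)*cos(24))
Cohesion contribution = 0.523434
Friction contribution = tan(33)/tan(24) = 1.45859
Fs = 0.523434 + 1.45859
Fs = 1.982


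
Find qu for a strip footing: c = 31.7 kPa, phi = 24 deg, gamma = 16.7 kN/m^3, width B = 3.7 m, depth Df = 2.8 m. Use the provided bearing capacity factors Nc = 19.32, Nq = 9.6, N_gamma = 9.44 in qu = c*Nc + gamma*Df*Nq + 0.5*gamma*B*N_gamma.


Compute qu = c*Nc + gamma*Df*Nq + 0.5*gamma*B*N_gamma
Term 1: 31.7 * 19.32 = 612.444
Term 2: 16.7 * 2.8 * 9.6 = 448.896
Term 3: 0.5 * 16.7 * 3.7 * 9.44 = 291.6488
qu = 612.444 + 448.896 + 291.6488
qu = 1352.99 kPa


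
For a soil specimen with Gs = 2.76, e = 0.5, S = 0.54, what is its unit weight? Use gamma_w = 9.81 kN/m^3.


Using gamma = gamma_w * (Gs + S*e) / (1 + e)
Numerator: Gs + S*e = 2.76 + 0.54*0.5 = 3.03
Denominator: 1 + e = 1 + 0.5 = 1.5
gamma = 9.81 * 3.03 / 1.5
gamma = 19.816 kN/m^3


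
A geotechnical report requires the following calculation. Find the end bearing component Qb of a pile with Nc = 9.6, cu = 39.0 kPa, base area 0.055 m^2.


Using Qb = Nc * cu * Ab
Qb = 9.6 * 39.0 * 0.055
Qb = 20.59 kN


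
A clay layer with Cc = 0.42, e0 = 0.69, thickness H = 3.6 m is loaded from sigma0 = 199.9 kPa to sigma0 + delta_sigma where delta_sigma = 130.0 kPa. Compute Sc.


Using Sc = Cc * H / (1 + e0) * log10((sigma0 + delta_sigma) / sigma0)
Stress ratio = (199.9 + 130.0) / 199.9 = 1.65033
log10(1.65033) = 0.21757
Cc * H / (1 + e0) = 0.42 * 3.6 / (1 + 0.69) = 0.894675
Sc = 0.894675 * 0.21757
Sc = 0.1947 m


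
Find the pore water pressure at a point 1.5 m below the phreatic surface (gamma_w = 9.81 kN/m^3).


Using u = gamma_w * h_w
u = 9.81 * 1.5
u = 14.71 kPa


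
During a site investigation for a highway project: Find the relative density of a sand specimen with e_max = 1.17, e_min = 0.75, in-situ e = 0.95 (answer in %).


Using Dr = (e_max - e) / (e_max - e_min) * 100
e_max - e = 1.17 - 0.95 = 0.22
e_max - e_min = 1.17 - 0.75 = 0.42
Dr = 0.22 / 0.42 * 100
Dr = 52.38 %


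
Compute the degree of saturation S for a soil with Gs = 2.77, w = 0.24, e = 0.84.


Result: 0.7914

Derivation:
Using S = Gs * w / e
S = 2.77 * 0.24 / 0.84
S = 0.7914


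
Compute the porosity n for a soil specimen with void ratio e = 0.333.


Using the relation n = e / (1 + e)
n = 0.333 / (1 + 0.333)
n = 0.333 / 1.333
n = 0.2498


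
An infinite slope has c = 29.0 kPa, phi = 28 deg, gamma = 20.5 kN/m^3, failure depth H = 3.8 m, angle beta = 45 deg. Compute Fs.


Using Fs = c / (gamma*H*sin(beta)*cos(beta)) + tan(phi)/tan(beta)
Cohesion contribution = 29.0 / (20.5*3.8*sin(45)*cos(45))
Cohesion contribution = 0.744544
Friction contribution = tan(28)/tan(45) = 0.531709
Fs = 0.744544 + 0.531709
Fs = 1.276


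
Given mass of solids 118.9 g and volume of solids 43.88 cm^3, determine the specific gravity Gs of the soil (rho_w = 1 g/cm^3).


Using Gs = m_s / (V_s * rho_w)
Since rho_w = 1 g/cm^3:
Gs = 118.9 / 43.88
Gs = 2.71
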